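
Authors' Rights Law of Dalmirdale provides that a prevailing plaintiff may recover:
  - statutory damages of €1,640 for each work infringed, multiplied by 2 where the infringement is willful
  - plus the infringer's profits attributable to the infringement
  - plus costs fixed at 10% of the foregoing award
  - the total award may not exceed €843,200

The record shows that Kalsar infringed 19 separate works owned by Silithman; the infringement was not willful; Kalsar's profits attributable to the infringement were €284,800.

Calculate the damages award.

€347,556

Statutory damages: 19 × €1,640 = €31,160
Infringement not willful: no ×2 enhancement.
Combined award: €31,160 + €284,800 = €315,960
Costs: 10% of €315,960 = €31,596
Award plus costs: €315,960 + €31,596 = €347,556
Cap at €843,200: €347,556 is within the cap, no reduction.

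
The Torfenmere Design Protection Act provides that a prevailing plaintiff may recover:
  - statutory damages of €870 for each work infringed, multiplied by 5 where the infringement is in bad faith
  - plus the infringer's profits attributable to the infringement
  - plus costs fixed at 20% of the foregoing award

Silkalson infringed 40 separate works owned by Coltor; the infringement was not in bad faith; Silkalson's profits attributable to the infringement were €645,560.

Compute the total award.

Award: €816,432

Statutory damages: 40 × €870 = €34,800
Infringement not in bad faith: no ×5 enhancement.
Combined award: €34,800 + €645,560 = €680,360
Costs: 20% of €680,360 = €136,072
Award plus costs: €680,360 + €136,072 = €816,432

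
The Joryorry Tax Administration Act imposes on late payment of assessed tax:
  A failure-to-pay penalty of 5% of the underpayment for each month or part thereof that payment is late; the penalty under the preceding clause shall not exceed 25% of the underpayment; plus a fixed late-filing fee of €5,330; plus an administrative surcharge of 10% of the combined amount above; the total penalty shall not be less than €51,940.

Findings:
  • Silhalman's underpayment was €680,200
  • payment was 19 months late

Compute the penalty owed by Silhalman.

Accrued rate: 5% × 19 = 95%, capped at 25% → 25%
Failure-to-pay penalty: 25% of €680,200 = €170,050
Penalty before surcharge: €170,050 + €5,330 = €175,380
Administrative surcharge: 10% of €175,380 = €17,538
Total penalty: €175,380 + €17,538 = €192,918
Minimum €51,940: €192,918 meets the minimum, no increase.

€192,918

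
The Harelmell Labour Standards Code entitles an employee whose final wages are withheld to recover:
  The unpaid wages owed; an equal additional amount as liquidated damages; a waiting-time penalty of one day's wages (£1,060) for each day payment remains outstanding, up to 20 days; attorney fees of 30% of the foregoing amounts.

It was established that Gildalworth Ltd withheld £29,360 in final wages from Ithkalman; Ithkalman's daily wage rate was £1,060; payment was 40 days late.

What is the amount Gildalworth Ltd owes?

£103,896

Liquidated damages (equal amount): £29,360
Penalty days: min(40, 20) = 20
Waiting-time penalty: 20 × £1,060 = £21,200
Subtotal: £29,360 + £29,360 + £21,200 = £79,920
Attorney fees: 30% of £79,920 = £23,976
Total award: £79,920 + £23,976 = £103,896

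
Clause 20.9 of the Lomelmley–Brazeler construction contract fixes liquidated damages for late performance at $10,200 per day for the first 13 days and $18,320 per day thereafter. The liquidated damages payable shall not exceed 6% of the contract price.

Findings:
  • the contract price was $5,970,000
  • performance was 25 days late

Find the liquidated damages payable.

Liquidated damages: $352,440

First 13 days: 13 × $10,200 = $132,600
Remaining days: (25 − 13) × $18,320 = $219,840
Accrued per-day damages: $132,600 + $219,840 = $352,440
Cap: 6% of $5,970,000 = $358,200
Cap at $358,200: $352,440 is within the cap, no reduction.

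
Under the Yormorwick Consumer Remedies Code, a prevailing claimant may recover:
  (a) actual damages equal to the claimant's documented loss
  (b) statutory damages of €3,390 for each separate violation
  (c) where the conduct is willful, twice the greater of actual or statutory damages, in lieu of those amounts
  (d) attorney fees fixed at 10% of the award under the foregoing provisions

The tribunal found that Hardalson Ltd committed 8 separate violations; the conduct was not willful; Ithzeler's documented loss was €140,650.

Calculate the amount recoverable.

Statutory damages: 8 × €3,390 = €27,120
Conduct not willful: the in-lieu enhancement does not apply.
Actual plus statutory damages: €140,650 + €27,120 = €167,770
Attorney fees: 10% of €167,770 = €16,777
Total recovery: €167,770 + €16,777 = €184,547

€184,547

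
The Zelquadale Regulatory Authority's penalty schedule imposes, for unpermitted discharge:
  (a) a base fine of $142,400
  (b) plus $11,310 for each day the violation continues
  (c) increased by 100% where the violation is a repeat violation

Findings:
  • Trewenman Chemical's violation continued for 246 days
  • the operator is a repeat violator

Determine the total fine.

$5,849,320

Per-day component: 246 × $11,310 = $2,782,260
Base plus per-day: $142,400 + $2,782,260 = $2,924,660
Enhancement: 100% of $2,924,660 = $2,924,660
Enhanced fine: $2,924,660 + $2,924,660 = $5,849,320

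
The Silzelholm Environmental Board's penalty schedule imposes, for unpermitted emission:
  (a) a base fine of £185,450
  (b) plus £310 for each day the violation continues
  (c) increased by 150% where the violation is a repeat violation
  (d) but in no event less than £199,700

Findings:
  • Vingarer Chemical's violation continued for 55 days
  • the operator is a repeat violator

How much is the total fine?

Per-day component: 55 × £310 = £17,050
Base plus per-day: £185,450 + £17,050 = £202,500
Enhancement: 150% of £202,500 = £303,750
Enhanced fine: £202,500 + £303,750 = £506,250
Minimum £199,700: £506,250 meets the minimum, no increase.

Civil penalty: £506,250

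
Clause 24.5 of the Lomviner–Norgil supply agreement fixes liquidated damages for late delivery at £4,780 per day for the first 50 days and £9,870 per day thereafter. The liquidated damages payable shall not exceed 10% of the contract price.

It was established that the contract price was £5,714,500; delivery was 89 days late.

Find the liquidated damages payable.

Liquidated damages: £571,450

First 50 days: 50 × £4,780 = £239,000
Remaining days: (89 − 50) × £9,870 = £384,930
Accrued per-day damages: £239,000 + £384,930 = £623,930
Cap: 10% of £5,714,500 = £571,450
Cap at £571,450: £623,930 exceeds the cap → £571,450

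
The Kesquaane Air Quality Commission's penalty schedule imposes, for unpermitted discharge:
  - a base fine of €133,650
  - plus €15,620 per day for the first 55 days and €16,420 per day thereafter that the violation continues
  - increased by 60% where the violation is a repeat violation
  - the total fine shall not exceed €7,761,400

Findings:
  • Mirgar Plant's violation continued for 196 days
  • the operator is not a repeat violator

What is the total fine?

First 55 days: 55 × €15,620 = €859,100
Remaining days: (196 − 55) × €16,420 = €2,315,220
Per-day component: €859,100 + €2,315,220 = €3,174,320
Base plus per-day: €133,650 + €3,174,320 = €3,307,970
The operator is not a repeat violator: no 60% increase.
Cap at €7,761,400: €3,307,970 is within the cap, no reduction.

€3,307,970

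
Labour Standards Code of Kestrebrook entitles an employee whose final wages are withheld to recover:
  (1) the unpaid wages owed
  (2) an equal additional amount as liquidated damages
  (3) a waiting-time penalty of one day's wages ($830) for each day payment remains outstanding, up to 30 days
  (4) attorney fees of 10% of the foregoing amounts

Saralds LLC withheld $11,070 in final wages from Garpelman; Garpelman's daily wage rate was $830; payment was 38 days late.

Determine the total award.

$51,744

Liquidated damages (equal amount): $11,070
Penalty days: min(38, 30) = 30
Waiting-time penalty: 30 × $830 = $24,900
Subtotal: $11,070 + $11,070 + $24,900 = $47,040
Attorney fees: 10% of $47,040 = $4,704
Total award: $47,040 + $4,704 = $51,744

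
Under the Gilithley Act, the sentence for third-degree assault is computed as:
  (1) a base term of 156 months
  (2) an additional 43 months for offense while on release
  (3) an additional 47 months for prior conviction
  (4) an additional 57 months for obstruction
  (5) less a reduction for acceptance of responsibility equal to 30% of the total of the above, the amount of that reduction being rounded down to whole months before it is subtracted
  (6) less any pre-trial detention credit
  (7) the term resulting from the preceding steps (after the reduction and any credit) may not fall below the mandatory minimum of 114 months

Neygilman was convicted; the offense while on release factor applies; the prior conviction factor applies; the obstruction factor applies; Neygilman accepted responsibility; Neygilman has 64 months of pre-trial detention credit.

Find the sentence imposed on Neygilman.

Offense while on release enhancement: +43 months
Prior conviction enhancement: +47 months
Obstruction enhancement: +57 months
Adjusted term: 156 months + 43 months + 47 months + 57 months = 303 months
Acceptance of responsibility reduction: 30% of 303 months = 90 months (rounded down)
After reduction: 303 − 90 = 213 months
Less pre-trial detention credit: 213 months − 64 months = 149 months
Minimum 114 months: 149 months meets the minimum, no increase.

Sentence: 149 months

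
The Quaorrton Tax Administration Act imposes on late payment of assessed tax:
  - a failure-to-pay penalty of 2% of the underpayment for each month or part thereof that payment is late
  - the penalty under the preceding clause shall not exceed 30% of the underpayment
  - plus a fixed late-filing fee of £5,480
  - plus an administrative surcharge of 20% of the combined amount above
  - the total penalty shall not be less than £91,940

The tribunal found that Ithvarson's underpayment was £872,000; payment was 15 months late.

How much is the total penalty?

Accrued rate: 2% × 15 = 30%, capped at 30% → 30%
Failure-to-pay penalty: 30% of £872,000 = £261,600
Penalty before surcharge: £261,600 + £5,480 = £267,080
Administrative surcharge: 20% of £267,080 = £53,416
Total penalty: £267,080 + £53,416 = £320,496
Minimum £91,940: £320,496 meets the minimum, no increase.

£320,496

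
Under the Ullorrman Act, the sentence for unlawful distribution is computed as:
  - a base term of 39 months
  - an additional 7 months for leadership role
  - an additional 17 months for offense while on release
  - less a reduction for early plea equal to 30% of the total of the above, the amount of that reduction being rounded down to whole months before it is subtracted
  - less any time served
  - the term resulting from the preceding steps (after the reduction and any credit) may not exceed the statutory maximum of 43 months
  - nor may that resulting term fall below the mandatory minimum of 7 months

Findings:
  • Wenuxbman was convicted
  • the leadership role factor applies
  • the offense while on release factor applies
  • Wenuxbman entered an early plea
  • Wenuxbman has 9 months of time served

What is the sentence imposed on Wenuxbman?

Leadership role enhancement: +7 months
Offense while on release enhancement: +17 months
Adjusted term: 39 months + 7 months + 17 months = 63 months
Early plea reduction: 30% of 63 months = 18 months (rounded down)
After reduction: 63 − 18 = 45 months
Less time served: 45 months − 9 months = 36 months
Cap at 43 months: 36 months is within the cap, no reduction.
Minimum 7 months: 36 months meets the minimum, no increase.

36 months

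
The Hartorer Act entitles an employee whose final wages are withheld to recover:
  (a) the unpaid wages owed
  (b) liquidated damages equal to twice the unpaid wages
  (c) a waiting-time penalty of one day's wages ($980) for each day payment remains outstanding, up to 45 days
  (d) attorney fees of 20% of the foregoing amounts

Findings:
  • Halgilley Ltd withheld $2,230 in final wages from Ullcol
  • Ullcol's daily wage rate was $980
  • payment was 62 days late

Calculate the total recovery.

Total award: $60,948

Doubled: 2 × $2,230 = $4,460
Penalty days: min(62, 45) = 45
Waiting-time penalty: 45 × $980 = $44,100
Subtotal: $2,230 + $4,460 + $44,100 = $50,790
Attorney fees: 20% of $50,790 = $10,158
Total award: $50,790 + $10,158 = $60,948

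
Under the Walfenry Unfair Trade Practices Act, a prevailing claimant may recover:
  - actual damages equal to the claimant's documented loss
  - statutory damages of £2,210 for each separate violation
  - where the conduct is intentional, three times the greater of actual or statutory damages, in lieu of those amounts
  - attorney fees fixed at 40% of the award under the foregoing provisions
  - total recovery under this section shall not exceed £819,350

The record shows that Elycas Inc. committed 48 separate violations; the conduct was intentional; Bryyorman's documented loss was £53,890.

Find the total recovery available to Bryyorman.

£445,536

Statutory damages: 48 × £2,210 = £106,080
Greater of actual damages (£53,890) or statutory damages (£106,080): £106,080
Trebled: 3 × £106,080 = £318,240
Attorney fees: 40% of £318,240 = £127,296
Total before cap: £318,240 + £127,296 = £445,536
Cap at £819,350: £445,536 is within the cap, no reduction.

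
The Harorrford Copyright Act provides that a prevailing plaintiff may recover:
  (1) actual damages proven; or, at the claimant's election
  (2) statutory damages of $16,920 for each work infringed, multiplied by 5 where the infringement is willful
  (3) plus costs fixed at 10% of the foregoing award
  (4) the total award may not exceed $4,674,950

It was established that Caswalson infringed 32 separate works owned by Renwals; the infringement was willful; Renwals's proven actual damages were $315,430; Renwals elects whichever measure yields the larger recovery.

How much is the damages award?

$2,977,920

Statutory damages: 32 × $16,920 = $541,440
Multiplied by 5: 5 × $541,440 = $2,707,200
Greater of actual damages ($315,430) or enhanced statutory damages ($2,707,200): $2,707,200
Costs: 10% of $2,707,200 = $270,720
Award plus costs: $2,707,200 + $270,720 = $2,977,920
Cap at $4,674,950: $2,977,920 is within the cap, no reduction.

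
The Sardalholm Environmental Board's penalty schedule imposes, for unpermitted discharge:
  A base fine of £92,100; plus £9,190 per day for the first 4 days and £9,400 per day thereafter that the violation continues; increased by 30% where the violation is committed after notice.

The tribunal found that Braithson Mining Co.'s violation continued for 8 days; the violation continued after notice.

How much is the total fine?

First 4 days: 4 × £9,190 = £36,760
Remaining days: (8 − 4) × £9,400 = £37,600
Per-day component: £36,760 + £37,600 = £74,360
Base plus per-day: £92,100 + £74,360 = £166,460
Enhancement: 30% of £166,460 = £49,938
Enhanced fine: £166,460 + £49,938 = £216,398

£216,398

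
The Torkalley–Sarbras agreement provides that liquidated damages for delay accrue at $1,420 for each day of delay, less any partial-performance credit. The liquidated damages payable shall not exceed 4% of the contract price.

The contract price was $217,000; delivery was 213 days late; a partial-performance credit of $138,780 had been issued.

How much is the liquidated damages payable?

Per-day damages: 213 × $1,420 = $302,460
Less partial-performance credit: $302,460 − $138,780 = $163,680
Cap: 4% of $217,000 = $8,680
Cap at $8,680: $163,680 exceeds the cap → $8,680

$8,680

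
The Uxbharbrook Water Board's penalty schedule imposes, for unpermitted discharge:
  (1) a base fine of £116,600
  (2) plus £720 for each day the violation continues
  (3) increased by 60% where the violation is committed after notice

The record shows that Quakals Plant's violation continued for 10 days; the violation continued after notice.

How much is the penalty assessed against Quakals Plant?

Civil penalty: £198,080

Per-day component: 10 × £720 = £7,200
Base plus per-day: £116,600 + £7,200 = £123,800
Enhancement: 60% of £123,800 = £74,280
Enhanced fine: £123,800 + £74,280 = £198,080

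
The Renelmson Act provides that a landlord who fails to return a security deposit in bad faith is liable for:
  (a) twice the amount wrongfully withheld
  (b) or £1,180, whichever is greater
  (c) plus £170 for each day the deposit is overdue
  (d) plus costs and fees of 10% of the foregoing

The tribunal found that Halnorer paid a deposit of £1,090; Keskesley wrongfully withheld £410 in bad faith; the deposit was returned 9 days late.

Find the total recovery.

£2,981

Doubled: 2 × £410 = £820
Minimum £1,180: £820 is below the minimum → £1,180
Late-return penalty: 9 × £170 = £1,530
Damages plus late penalty: £1,180 + £1,530 = £2,710
Costs and fees: 10% of £2,710 = £271
Total recovery: £2,710 + £271 = £2,981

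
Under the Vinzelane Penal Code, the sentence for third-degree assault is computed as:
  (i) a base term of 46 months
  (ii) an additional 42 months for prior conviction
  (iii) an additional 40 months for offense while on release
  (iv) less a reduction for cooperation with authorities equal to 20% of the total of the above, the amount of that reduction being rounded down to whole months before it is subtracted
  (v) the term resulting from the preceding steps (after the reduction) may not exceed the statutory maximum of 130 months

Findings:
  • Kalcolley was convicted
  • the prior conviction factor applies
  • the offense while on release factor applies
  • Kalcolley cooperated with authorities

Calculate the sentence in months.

Prior conviction enhancement: +42 months
Offense while on release enhancement: +40 months
Adjusted term: 46 months + 42 months + 40 months = 128 months
Cooperation with authorities reduction: 20% of 128 months = 25 months (rounded down)
After reduction: 128 − 25 = 103 months
Cap at 130 months: 103 months is within the cap, no reduction.

103 months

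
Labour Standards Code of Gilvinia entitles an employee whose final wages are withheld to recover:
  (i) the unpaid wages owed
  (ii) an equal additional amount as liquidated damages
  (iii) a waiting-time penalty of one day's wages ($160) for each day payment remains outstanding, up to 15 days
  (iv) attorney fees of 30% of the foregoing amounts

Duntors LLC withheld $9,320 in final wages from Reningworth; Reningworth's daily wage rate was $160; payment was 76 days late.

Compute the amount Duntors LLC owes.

Liquidated damages (equal amount): $9,320
Penalty days: min(76, 15) = 15
Waiting-time penalty: 15 × $160 = $2,400
Subtotal: $9,320 + $9,320 + $2,400 = $21,040
Attorney fees: 30% of $21,040 = $6,312
Total award: $21,040 + $6,312 = $27,352

Total award: $27,352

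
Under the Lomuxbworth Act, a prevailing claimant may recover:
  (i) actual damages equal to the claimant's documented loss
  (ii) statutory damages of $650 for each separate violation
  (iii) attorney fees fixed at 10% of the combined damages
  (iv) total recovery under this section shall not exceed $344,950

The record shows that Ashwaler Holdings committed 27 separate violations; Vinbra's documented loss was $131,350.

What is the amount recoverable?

Statutory damages: 27 × $650 = $17,550
Combined damages: $131,350 + $17,550 = $148,900
Attorney fees: 10% of $148,900 = $14,890
Total before cap: $148,900 + $14,890 = $163,790
Cap at $344,950: $163,790 is within the cap, no reduction.

Total recovery: $163,790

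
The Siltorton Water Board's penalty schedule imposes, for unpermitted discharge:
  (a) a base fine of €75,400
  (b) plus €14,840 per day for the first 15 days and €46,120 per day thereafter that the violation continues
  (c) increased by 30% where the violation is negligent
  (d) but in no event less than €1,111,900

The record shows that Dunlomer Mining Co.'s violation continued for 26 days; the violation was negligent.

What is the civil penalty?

First 15 days: 15 × €14,840 = €222,600
Remaining days: (26 − 15) × €46,120 = €507,320
Per-day component: €222,600 + €507,320 = €729,920
Base plus per-day: €75,400 + €729,920 = €805,320
Enhancement: 30% of €805,320 = €241,596
Enhanced fine: €805,320 + €241,596 = €1,046,916
Minimum €1,111,900: €1,046,916 is below the minimum → €1,111,900

€1,111,900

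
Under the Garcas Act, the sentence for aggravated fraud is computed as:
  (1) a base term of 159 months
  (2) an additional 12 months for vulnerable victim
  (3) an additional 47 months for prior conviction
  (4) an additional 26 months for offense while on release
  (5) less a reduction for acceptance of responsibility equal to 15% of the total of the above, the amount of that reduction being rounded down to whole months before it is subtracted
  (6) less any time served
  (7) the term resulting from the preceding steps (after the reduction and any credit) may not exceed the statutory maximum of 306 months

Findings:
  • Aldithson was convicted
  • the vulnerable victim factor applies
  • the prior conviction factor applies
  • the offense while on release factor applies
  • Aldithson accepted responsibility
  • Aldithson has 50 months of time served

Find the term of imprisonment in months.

158 months

Vulnerable victim enhancement: +12 months
Prior conviction enhancement: +47 months
Offense while on release enhancement: +26 months
Adjusted term: 159 months + 12 months + 47 months + 26 months = 244 months
Acceptance of responsibility reduction: 15% of 244 months = 36 months (rounded down)
After reduction: 244 − 36 = 208 months
Less time served: 208 months − 50 months = 158 months
Cap at 306 months: 158 months is within the cap, no reduction.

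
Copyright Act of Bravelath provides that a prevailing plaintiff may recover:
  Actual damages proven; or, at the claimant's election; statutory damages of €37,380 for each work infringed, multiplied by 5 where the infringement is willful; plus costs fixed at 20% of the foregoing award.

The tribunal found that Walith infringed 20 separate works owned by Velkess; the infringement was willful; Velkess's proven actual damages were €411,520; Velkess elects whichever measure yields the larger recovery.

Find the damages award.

Statutory damages: 20 × €37,380 = €747,600
Multiplied by 5: 5 × €747,600 = €3,738,000
Greater of actual damages (€411,520) or enhanced statutory damages (€3,738,000): €3,738,000
Costs: 20% of €3,738,000 = €747,600
Award plus costs: €3,738,000 + €747,600 = €4,485,600

€4,485,600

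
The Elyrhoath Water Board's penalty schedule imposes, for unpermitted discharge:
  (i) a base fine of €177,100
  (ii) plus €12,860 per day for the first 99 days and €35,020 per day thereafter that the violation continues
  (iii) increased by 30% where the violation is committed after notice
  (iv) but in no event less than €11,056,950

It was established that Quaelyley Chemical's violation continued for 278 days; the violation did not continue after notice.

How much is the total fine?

First 99 days: 99 × €12,860 = €1,273,140
Remaining days: (278 − 99) × €35,020 = €6,268,580
Per-day component: €1,273,140 + €6,268,580 = €7,541,720
Base plus per-day: €177,100 + €7,541,720 = €7,718,820
The violation did not continue after notice: no 30% increase.
Minimum €11,056,950: €7,718,820 is below the minimum → €11,056,950

Civil penalty: €11,056,950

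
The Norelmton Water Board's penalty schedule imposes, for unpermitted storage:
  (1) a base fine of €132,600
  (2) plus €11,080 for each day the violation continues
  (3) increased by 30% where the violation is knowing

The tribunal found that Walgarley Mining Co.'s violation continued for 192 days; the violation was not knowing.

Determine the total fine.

Civil penalty: €2,259,960

Per-day component: 192 × €11,080 = €2,127,360
Base plus per-day: €132,600 + €2,127,360 = €2,259,960
The violation was not knowing: no 30% increase.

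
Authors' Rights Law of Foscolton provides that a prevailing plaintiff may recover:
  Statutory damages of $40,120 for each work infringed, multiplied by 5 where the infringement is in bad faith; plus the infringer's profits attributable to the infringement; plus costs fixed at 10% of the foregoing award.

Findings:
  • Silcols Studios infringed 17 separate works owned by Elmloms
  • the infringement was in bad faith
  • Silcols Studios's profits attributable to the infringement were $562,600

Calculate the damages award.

Award: $4,370,080

Statutory damages: 17 × $40,120 = $682,040
Multiplied by 5: 5 × $682,040 = $3,410,200
Combined award: $3,410,200 + $562,600 = $3,972,800
Costs: 10% of $3,972,800 = $397,280
Award plus costs: $3,972,800 + $397,280 = $4,370,080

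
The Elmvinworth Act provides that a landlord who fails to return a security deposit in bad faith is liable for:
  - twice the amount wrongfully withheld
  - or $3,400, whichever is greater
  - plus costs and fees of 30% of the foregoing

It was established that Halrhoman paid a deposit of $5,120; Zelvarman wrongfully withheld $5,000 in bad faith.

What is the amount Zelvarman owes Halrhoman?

$13,000

Doubled: 2 × $5,000 = $10,000
Minimum $3,400: $10,000 meets the minimum, no increase.
Costs and fees: 30% of $10,000 = $3,000
Total recovery: $10,000 + $3,000 = $13,000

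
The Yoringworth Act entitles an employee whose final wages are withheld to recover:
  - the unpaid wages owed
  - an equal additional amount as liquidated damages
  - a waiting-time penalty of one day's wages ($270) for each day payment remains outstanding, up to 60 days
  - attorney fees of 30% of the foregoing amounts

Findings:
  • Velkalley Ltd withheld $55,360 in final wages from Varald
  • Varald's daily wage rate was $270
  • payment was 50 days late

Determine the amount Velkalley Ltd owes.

$161,486

Liquidated damages (equal amount): $55,360
Penalty days: min(50, 60) = 50
Waiting-time penalty: 50 × $270 = $13,500
Subtotal: $55,360 + $55,360 + $13,500 = $124,220
Attorney fees: 30% of $124,220 = $37,266
Total award: $124,220 + $37,266 = $161,486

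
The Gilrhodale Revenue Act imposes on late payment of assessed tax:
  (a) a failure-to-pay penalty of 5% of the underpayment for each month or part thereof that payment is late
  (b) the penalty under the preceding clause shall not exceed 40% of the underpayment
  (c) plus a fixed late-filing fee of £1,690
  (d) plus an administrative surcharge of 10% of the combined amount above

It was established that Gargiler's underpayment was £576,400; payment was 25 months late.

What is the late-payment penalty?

Accrued rate: 5% × 25 = 125%, capped at 40% → 40%
Failure-to-pay penalty: 40% of £576,400 = £230,560
Penalty before surcharge: £230,560 + £1,690 = £232,250
Administrative surcharge: 10% of £232,250 = £23,225
Total penalty: £232,250 + £23,225 = £255,475

Penalty: £255,475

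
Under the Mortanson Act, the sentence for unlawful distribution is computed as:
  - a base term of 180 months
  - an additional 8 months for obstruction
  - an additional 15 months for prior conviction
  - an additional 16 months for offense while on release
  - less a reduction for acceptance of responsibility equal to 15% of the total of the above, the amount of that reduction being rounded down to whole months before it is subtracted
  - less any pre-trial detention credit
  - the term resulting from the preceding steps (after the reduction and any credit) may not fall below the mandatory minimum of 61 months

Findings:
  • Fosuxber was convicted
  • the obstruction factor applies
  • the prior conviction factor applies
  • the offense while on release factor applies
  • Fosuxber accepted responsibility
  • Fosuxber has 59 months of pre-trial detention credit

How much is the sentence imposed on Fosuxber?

Obstruction enhancement: +8 months
Prior conviction enhancement: +15 months
Offense while on release enhancement: +16 months
Adjusted term: 180 months + 8 months + 15 months + 16 months = 219 months
Acceptance of responsibility reduction: 15% of 219 months = 32 months (rounded down)
After reduction: 219 − 32 = 187 months
Less pre-trial detention credit: 187 months − 59 months = 128 months
Minimum 61 months: 128 months meets the minimum, no increase.

128 months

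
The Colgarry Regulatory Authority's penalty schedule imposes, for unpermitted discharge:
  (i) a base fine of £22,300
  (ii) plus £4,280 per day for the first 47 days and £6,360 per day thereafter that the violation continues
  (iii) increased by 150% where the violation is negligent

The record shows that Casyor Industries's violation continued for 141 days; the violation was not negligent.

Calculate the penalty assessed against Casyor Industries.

£821,300

First 47 days: 47 × £4,280 = £201,160
Remaining days: (141 − 47) × £6,360 = £597,840
Per-day component: £201,160 + £597,840 = £799,000
Base plus per-day: £22,300 + £799,000 = £821,300
The violation was not negligent: no 150% increase.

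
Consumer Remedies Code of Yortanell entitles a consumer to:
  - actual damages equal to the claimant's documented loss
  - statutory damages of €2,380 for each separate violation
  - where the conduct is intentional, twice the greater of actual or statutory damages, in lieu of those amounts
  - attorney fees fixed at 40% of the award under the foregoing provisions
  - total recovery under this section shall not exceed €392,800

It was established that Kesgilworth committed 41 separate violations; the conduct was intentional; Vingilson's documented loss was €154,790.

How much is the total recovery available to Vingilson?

€392,800

Statutory damages: 41 × €2,380 = €97,580
Greater of actual damages (€154,790) or statutory damages (€97,580): €154,790
Doubled: 2 × €154,790 = €309,580
Attorney fees: 40% of €309,580 = €123,832
Total before cap: €309,580 + €123,832 = €433,412
Cap at €392,800: €433,412 exceeds the cap → €392,800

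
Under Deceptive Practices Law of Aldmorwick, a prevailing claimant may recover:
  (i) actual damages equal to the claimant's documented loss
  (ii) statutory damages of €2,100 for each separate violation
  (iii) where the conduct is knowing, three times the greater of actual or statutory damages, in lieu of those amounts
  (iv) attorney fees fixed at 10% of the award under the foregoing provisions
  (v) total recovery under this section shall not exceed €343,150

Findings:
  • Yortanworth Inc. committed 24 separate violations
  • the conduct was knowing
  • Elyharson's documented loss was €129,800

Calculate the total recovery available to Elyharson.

€343,150

Statutory damages: 24 × €2,100 = €50,400
Greater of actual damages (€129,800) or statutory damages (€50,400): €129,800
Trebled: 3 × €129,800 = €389,400
Attorney fees: 10% of €389,400 = €38,940
Total before cap: €389,400 + €38,940 = €428,340
Cap at €343,150: €428,340 exceeds the cap → €343,150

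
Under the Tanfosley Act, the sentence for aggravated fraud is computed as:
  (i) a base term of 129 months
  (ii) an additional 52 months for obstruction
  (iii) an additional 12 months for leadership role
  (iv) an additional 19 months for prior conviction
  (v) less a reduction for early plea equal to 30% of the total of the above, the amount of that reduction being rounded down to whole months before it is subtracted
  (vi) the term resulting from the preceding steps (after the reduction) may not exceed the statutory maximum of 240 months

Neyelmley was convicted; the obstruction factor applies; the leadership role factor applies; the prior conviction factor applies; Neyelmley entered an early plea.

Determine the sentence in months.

Obstruction enhancement: +52 months
Leadership role enhancement: +12 months
Prior conviction enhancement: +19 months
Adjusted term: 129 months + 52 months + 12 months + 19 months = 212 months
Early plea reduction: 30% of 212 months = 63 months (rounded down)
After reduction: 212 − 63 = 149 months
Cap at 240 months: 149 months is within the cap, no reduction.

149 months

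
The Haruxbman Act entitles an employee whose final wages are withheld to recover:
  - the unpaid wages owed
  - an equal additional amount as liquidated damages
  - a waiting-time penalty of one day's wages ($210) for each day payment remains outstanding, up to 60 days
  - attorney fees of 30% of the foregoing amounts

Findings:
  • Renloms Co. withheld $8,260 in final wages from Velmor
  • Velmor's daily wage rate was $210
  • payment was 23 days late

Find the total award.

Liquidated damages (equal amount): $8,260
Penalty days: min(23, 60) = 23
Waiting-time penalty: 23 × $210 = $4,830
Subtotal: $8,260 + $8,260 + $4,830 = $21,350
Attorney fees: 30% of $21,350 = $6,405
Total award: $21,350 + $6,405 = $27,755

$27,755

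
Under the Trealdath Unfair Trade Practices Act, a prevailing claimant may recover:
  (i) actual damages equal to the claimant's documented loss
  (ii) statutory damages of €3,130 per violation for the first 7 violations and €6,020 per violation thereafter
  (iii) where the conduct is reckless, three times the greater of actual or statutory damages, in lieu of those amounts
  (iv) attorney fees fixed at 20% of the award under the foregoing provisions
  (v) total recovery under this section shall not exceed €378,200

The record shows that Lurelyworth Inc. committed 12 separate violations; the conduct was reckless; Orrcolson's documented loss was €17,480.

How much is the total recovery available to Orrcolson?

First 7 violations: 7 × €3,130 = €21,910
Remaining violations: (12 − 7) × €6,020 = €30,100
Statutory damages: €21,910 + €30,100 = €52,010
Greater of actual damages (€17,480) or statutory damages (€52,010): €52,010
Trebled: 3 × €52,010 = €156,030
Attorney fees: 20% of €156,030 = €31,206
Total before cap: €156,030 + €31,206 = €187,236
Cap at €378,200: €187,236 is within the cap, no reduction.

€187,236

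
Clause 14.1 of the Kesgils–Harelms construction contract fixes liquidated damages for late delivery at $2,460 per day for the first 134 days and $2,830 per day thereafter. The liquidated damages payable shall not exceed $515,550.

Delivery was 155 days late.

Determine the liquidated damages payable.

First 134 days: 134 × $2,460 = $329,640
Remaining days: (155 − 134) × $2,830 = $59,430
Accrued per-day damages: $329,640 + $59,430 = $389,070
Cap at $515,550: $389,070 is within the cap, no reduction.

$389,070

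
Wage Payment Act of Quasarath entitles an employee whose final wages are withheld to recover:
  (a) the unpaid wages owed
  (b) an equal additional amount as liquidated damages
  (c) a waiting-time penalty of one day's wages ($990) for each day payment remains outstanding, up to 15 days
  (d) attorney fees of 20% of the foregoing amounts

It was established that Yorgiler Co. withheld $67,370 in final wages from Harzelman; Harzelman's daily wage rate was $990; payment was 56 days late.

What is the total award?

$179,508

Liquidated damages (equal amount): $67,370
Penalty days: min(56, 15) = 15
Waiting-time penalty: 15 × $990 = $14,850
Subtotal: $67,370 + $67,370 + $14,850 = $149,590
Attorney fees: 20% of $149,590 = $29,918
Total award: $149,590 + $29,918 = $179,508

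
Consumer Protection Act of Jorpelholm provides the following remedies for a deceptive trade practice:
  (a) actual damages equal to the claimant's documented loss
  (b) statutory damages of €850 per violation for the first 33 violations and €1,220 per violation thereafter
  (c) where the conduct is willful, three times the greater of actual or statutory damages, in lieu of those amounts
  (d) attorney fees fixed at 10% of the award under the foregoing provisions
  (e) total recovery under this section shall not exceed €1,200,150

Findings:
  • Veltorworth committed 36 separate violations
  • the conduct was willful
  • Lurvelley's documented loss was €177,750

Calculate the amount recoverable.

First 33 violations: 33 × €850 = €28,050
Remaining violations: (36 − 33) × €1,220 = €3,660
Statutory damages: €28,050 + €3,660 = €31,710
Greater of actual damages (€177,750) or statutory damages (€31,710): €177,750
Trebled: 3 × €177,750 = €533,250
Attorney fees: 10% of €533,250 = €53,325
Total before cap: €533,250 + €53,325 = €586,575
Cap at €1,200,150: €586,575 is within the cap, no reduction.

€586,575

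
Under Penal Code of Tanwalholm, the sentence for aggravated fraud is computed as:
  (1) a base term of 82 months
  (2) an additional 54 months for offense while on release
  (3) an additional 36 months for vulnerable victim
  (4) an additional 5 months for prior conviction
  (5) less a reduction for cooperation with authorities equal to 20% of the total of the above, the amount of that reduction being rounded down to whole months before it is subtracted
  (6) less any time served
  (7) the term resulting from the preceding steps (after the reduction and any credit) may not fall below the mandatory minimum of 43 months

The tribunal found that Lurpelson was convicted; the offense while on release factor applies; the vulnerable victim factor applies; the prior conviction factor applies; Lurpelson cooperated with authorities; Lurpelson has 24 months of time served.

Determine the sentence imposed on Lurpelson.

Offense while on release enhancement: +54 months
Vulnerable victim enhancement: +36 months
Prior conviction enhancement: +5 months
Adjusted term: 82 months + 54 months + 36 months + 5 months = 177 months
Cooperation with authorities reduction: 20% of 177 months = 35 months (rounded down)
After reduction: 177 − 35 = 142 months
Less time served: 142 months − 24 months = 118 months
Minimum 43 months: 118 months meets the minimum, no increase.

118 months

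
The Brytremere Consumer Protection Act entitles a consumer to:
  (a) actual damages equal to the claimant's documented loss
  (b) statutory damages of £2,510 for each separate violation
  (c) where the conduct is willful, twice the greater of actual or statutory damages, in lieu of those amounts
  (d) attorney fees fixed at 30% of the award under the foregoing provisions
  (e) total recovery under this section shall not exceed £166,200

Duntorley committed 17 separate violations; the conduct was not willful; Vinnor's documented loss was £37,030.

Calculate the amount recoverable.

Statutory damages: 17 × £2,510 = £42,670
Conduct not willful: the in-lieu enhancement does not apply.
Actual plus statutory damages: £37,030 + £42,670 = £79,700
Attorney fees: 30% of £79,700 = £23,910
Total before cap: £79,700 + £23,910 = £103,610
Cap at £166,200: £103,610 is within the cap, no reduction.

£103,610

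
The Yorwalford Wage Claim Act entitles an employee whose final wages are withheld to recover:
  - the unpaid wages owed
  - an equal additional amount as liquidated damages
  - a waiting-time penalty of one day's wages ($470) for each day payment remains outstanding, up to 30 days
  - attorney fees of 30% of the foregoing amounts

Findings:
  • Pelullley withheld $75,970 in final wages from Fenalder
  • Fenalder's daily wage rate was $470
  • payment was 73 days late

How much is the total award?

$215,852

Liquidated damages (equal amount): $75,970
Penalty days: min(73, 30) = 30
Waiting-time penalty: 30 × $470 = $14,100
Subtotal: $75,970 + $75,970 + $14,100 = $166,040
Attorney fees: 30% of $166,040 = $49,812
Total award: $166,040 + $49,812 = $215,852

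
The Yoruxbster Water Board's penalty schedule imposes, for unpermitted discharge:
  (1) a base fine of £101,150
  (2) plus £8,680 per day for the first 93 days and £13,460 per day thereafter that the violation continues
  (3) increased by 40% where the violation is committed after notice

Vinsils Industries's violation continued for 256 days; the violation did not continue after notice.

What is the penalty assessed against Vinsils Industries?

First 93 days: 93 × £8,680 = £807,240
Remaining days: (256 − 93) × £13,460 = £2,193,980
Per-day component: £807,240 + £2,193,980 = £3,001,220
Base plus per-day: £101,150 + £3,001,220 = £3,102,370
The violation did not continue after notice: no 40% increase.

£3,102,370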